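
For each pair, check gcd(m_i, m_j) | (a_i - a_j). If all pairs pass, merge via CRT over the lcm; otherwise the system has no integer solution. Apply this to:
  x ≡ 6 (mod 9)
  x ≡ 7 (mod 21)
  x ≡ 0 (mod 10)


Moduli 9, 21, 10 are not pairwise coprime, so CRT works modulo lcm(m_i) when all pairwise compatibility conditions hold.
Pairwise compatibility: gcd(m_i, m_j) must divide a_i - a_j for every pair.
Merge one congruence at a time:
  Start: x ≡ 6 (mod 9).
  Combine with x ≡ 7 (mod 21): gcd(9, 21) = 3, and 7 - 6 = 1 is NOT divisible by 3.
    ⇒ system is inconsistent (no integer solution).

No solution (the system is inconsistent).


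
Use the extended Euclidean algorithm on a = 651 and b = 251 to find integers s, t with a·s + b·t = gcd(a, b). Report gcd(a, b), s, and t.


Euclidean algorithm on (651, 251) — divide until remainder is 0:
  651 = 2 · 251 + 149
  251 = 1 · 149 + 102
  149 = 1 · 102 + 47
  102 = 2 · 47 + 8
  47 = 5 · 8 + 7
  8 = 1 · 7 + 1
  7 = 7 · 1 + 0
gcd(651, 251) = 1.
Track Bezout coefficients alongside the remainders: start with r₀ = 651 = a·1 + b·0 (s = 1, t = 0) and r₁ = 251 = a·0 + b·1 (s = 0, t = 1); each new remainder r_{k+1} = r_{k-1} − q_k·r_k inherits s_{k+1} = s_{k-1} − q_k·s_k, t_{k+1} = t_{k-1} − q_k·t_k, so r_k = a·s_k + b·t_k at every step:
  q = 2: r = 149, s = 1 − 2·0 = 1, t = 0 − 2·1 = -2  (check: 651·1 + 251·(-2) = 149)
  q = 1: r = 102, s = 0 − 1·1 = -1, t = 1 − 1·(-2) = 3  (check: 651·(-1) + 251·3 = 102)
  q = 1: r = 47, s = 1 − 1·(-1) = 2, t = -2 − 1·3 = -5  (check: 651·2 + 251·(-5) = 47)
  q = 2: r = 8, s = -1 − 2·2 = -5, t = 3 − 2·(-5) = 13  (check: 651·(-5) + 251·13 = 8)
  q = 5: r = 7, s = 2 − 5·(-5) = 27, t = -5 − 5·13 = -70  (check: 651·27 + 251·(-70) = 7)
  q = 1: r = 1, s = -5 − 1·27 = -32, t = 13 − 1·(-70) = 83  (check: 651·(-32) + 251·83 = 1)
The row with r = 1 (the gcd) gives the Bezout coefficients s = -32, t = 83.
Result: 651 · (-32) + 251 · (83) = 1.

gcd(651, 251) = 1; s = -32, t = 83 (check: 651·(-32) + 251·83 = 1).


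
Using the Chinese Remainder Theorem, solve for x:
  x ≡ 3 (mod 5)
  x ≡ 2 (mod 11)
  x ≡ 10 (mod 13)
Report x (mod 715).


Moduli 5, 11, 13 are pairwise coprime; by CRT there is a unique solution modulo M = 5 · 11 · 13 = 715.
Solve pairwise, accumulating the modulus:
  Start with x ≡ 3 (mod 5).
  Combine with x ≡ 2 (mod 11): since gcd(5, 11) = 1, we get a unique residue mod 55.
    Write x = 3 + 5·t and substitute into x ≡ 2 (mod 11): 5·t ≡ 2 − 3 = -1 (mod 11).
    Reduce coefficients mod 11: 5·t ≡ 10 (mod 11).
    The inverse of 5 mod 11 is 9 (since 5·9 = 45 = 4·11 + 1), so t ≡ 9·10 = 90 ≡ 2 (mod 11).
    Then x = 3 + 5·2 = 13, valid modulo lcm(5, 11) = 55: x ≡ 13 (mod 55).
  Combine with x ≡ 10 (mod 13): since gcd(55, 13) = 1, we get a unique residue mod 715.
    Write x = 13 + 55·t and substitute into x ≡ 10 (mod 13): 55·t ≡ 10 − 13 = -3 (mod 13).
    Reduce coefficients mod 13: 3·t ≡ 10 (mod 13).
    The inverse of 3 mod 13 is 9 (since 3·9 = 27 = 2·13 + 1), so t ≡ 9·10 = 90 ≡ 12 (mod 13).
    Then x = 13 + 55·12 = 673, valid modulo lcm(55, 13) = 715: x ≡ 673 (mod 715).
Verify: 673 mod 5 = 3 ✓, 673 mod 11 = 2 ✓, 673 mod 13 = 10 ✓.

x ≡ 673 (mod 715).


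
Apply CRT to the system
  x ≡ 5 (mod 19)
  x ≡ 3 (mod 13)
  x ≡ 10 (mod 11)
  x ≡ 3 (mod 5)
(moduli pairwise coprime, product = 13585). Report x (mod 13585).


Product of moduli M = 19 · 13 · 11 · 5 = 13585.
Merge one congruence at a time:
  Start: x ≡ 5 (mod 19).
  Combine with x ≡ 3 (mod 13); new modulus lcm = 247.
    Write x = 5 + 19·t and substitute into x ≡ 3 (mod 13): 19·t ≡ 3 − 5 = -2 (mod 13).
    Reduce coefficients mod 13: 6·t ≡ 11 (mod 13).
    The inverse of 6 mod 13 is 11 (since 6·11 = 66 = 5·13 + 1), so t ≡ 11·11 = 121 ≡ 4 (mod 13).
    Then x = 5 + 19·4 = 81, valid modulo lcm(19, 13) = 247: x ≡ 81 (mod 247).
  Combine with x ≡ 10 (mod 11); new modulus lcm = 2717.
    Write x = 81 + 247·t and substitute into x ≡ 10 (mod 11): 247·t ≡ 10 − 81 = -71 (mod 11).
    Reduce coefficients mod 11: 5·t ≡ 6 (mod 11).
    The inverse of 5 mod 11 is 9 (since 5·9 = 45 = 4·11 + 1), so t ≡ 9·6 = 54 ≡ 10 (mod 11).
    Then x = 81 + 247·10 = 2551, valid modulo lcm(247, 11) = 2717: x ≡ 2551 (mod 2717).
  Combine with x ≡ 3 (mod 5); new modulus lcm = 13585.
    Write x = 2551 + 2717·t and substitute into x ≡ 3 (mod 5): 2717·t ≡ 3 − 2551 = -2548 (mod 5).
    Reduce coefficients mod 5: 2·t ≡ 2 (mod 5).
    The inverse of 2 mod 5 is 3 (since 2·3 = 6 = 1·5 + 1), so t ≡ 3·2 = 6 ≡ 1 (mod 5).
    Then x = 2551 + 2717·1 = 5268, valid modulo lcm(2717, 5) = 13585: x ≡ 5268 (mod 13585).
Verify against each original: 5268 mod 19 = 5, 5268 mod 13 = 3, 5268 mod 11 = 10, 5268 mod 5 = 3.

x ≡ 5268 (mod 13585).


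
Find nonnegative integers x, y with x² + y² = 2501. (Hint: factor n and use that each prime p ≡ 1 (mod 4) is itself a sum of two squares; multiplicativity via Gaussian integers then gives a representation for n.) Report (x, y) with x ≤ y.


Step 1: Factor n = 2501 = 41 · 61.
Step 2: Check the mod-4 condition on each prime factor: 41 ≡ 1 (mod 4), exponent 1; 61 ≡ 1 (mod 4), exponent 1.
All primes ≡ 3 (mod 4) appear to even exponent (or don't appear), so by the two-squares theorem n IS expressible as a sum of two squares.
Step 3: Build a representation. Here n = 41 · 61 is a product of primes ≡ 1 (mod 4). Each prime p ≡ 1 (mod 4) is itself a sum of two squares; find a² by testing p − a² for a perfect square:
  41: 41 − 1² = 40, 41 − 2² = 37, 41 − 3² = 32, 41 − 4² = 25 = 5² ⇒ 41 = 4² + 5².
  61: 61 − 1² = 60, 61 − 2² = 57, 61 − 3² = 52, 61 − 4² = 45, 61 − 5² = 36 = 6² ⇒ 61 = 5² + 6².
  Combine using the Brahmagupta–Fibonacci identity (a² + b²)(c² + d²) = (ac − bd)² + (ad + bc)² = (ac + bd)² + (ad − bc)²:
  41 · 61 = 2501: from (4² + 5²)(5² + 6²), take (4·5 − 5·6, 4·6 + 5·5) = (20 − 30, 24 + 25) = (-10, 49); dropping signs (only squares matter) gives (10, 49); check 10² + 49² = 100 + 2401 = 2501 ✓.
Step 4: Order so x ≤ y and verify: 10² + 49² = 100 + 2401 = 2501 = n. ✓

n = 2501 = 10² + 49² (one valid representation with x ≤ y).


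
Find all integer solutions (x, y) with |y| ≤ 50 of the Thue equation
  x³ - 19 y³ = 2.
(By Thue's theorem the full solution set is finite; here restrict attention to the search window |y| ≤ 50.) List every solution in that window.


The equation is x³ - 19y³ = 2. For fixed y, x³ = 19·y³ + 2, so a solution requires the RHS to be a perfect cube.
Strategy: iterate y from -50 to 50, compute RHS = 19·y³ + 2, and check whether it is a (positive or negative) perfect cube.
Check small values of y:
  y = 0: RHS = 2 is not a perfect cube.
  y = 1: RHS = 21 is not a perfect cube.
  y = -1: RHS = -17 is not a perfect cube.
  y = 2: RHS = 154 is not a perfect cube.
  y = -2: RHS = -150 is not a perfect cube.
  y = 3: RHS = 515 is not a perfect cube.
  y = -3: RHS = -511 is not a perfect cube.
Continuing the search up to |y| = 50 finds no solutions either.
No (x, y) in the scanned range satisfies the equation.

No integer solutions with |y| ≤ 50.


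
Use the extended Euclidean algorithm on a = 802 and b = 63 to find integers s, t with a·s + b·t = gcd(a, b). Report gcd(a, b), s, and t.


Euclidean algorithm on (802, 63) — divide until remainder is 0:
  802 = 12 · 63 + 46
  63 = 1 · 46 + 17
  46 = 2 · 17 + 12
  17 = 1 · 12 + 5
  12 = 2 · 5 + 2
  5 = 2 · 2 + 1
  2 = 2 · 1 + 0
gcd(802, 63) = 1.
Track Bezout coefficients alongside the remainders: start with r₀ = 802 = a·1 + b·0 (s = 1, t = 0) and r₁ = 63 = a·0 + b·1 (s = 0, t = 1); each new remainder r_{k+1} = r_{k-1} − q_k·r_k inherits s_{k+1} = s_{k-1} − q_k·s_k, t_{k+1} = t_{k-1} − q_k·t_k, so r_k = a·s_k + b·t_k at every step:
  q = 12: r = 46, s = 1 − 12·0 = 1, t = 0 − 12·1 = -12  (check: 802·1 + 63·(-12) = 46)
  q = 1: r = 17, s = 0 − 1·1 = -1, t = 1 − 1·(-12) = 13  (check: 802·(-1) + 63·13 = 17)
  q = 2: r = 12, s = 1 − 2·(-1) = 3, t = -12 − 2·13 = -38  (check: 802·3 + 63·(-38) = 12)
  q = 1: r = 5, s = -1 − 1·3 = -4, t = 13 − 1·(-38) = 51  (check: 802·(-4) + 63·51 = 5)
  q = 2: r = 2, s = 3 − 2·(-4) = 11, t = -38 − 2·51 = -140  (check: 802·11 + 63·(-140) = 2)
  q = 2: r = 1, s = -4 − 2·11 = -26, t = 51 − 2·(-140) = 331  (check: 802·(-26) + 63·331 = 1)
The row with r = 1 (the gcd) gives the Bezout coefficients s = -26, t = 331.
Result: 802 · (-26) + 63 · (331) = 1.

gcd(802, 63) = 1; s = -26, t = 331 (check: 802·(-26) + 63·331 = 1).


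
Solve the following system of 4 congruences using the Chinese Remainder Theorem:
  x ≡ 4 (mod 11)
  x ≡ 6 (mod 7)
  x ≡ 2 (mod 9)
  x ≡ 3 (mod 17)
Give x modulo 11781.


Product of moduli M = 11 · 7 · 9 · 17 = 11781.
Merge one congruence at a time:
  Start: x ≡ 4 (mod 11).
  Combine with x ≡ 6 (mod 7); new modulus lcm = 77.
    Write x = 4 + 11·t and substitute into x ≡ 6 (mod 7): 11·t ≡ 6 − 4 = 2 (mod 7).
    Reduce coefficients mod 7: 4·t ≡ 2 (mod 7).
    The inverse of 4 mod 7 is 2 (since 4·2 = 8 = 1·7 + 1), so t ≡ 2·2 = 4 ≡ 4 (mod 7).
    Then x = 4 + 11·4 = 48, valid modulo lcm(11, 7) = 77: x ≡ 48 (mod 77).
  Combine with x ≡ 2 (mod 9); new modulus lcm = 693.
    Write x = 48 + 77·t and substitute into x ≡ 2 (mod 9): 77·t ≡ 2 − 48 = -46 (mod 9).
    Reduce coefficients mod 9: 5·t ≡ 8 (mod 9).
    The inverse of 5 mod 9 is 2 (since 5·2 = 10 = 1·9 + 1), so t ≡ 2·8 = 16 ≡ 7 (mod 9).
    Then x = 48 + 77·7 = 587, valid modulo lcm(77, 9) = 693: x ≡ 587 (mod 693).
  Combine with x ≡ 3 (mod 17); new modulus lcm = 11781.
    Write x = 587 + 693·t and substitute into x ≡ 3 (mod 17): 693·t ≡ 3 − 587 = -584 (mod 17).
    Reduce coefficients mod 17: 13·t ≡ 11 (mod 17).
    The inverse of 13 mod 17 is 4 (since 13·4 = 52 = 3·17 + 1), so t ≡ 4·11 = 44 ≡ 10 (mod 17).
    Then x = 587 + 693·10 = 7517, valid modulo lcm(693, 17) = 11781: x ≡ 7517 (mod 11781).
Verify against each original: 7517 mod 11 = 4, 7517 mod 7 = 6, 7517 mod 9 = 2, 7517 mod 17 = 3.

x ≡ 7517 (mod 11781).


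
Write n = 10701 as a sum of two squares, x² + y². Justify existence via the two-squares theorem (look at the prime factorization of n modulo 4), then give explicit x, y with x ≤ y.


Step 1: Factor n = 10701 = 3^2 · 29 · 41.
Step 2: Check the mod-4 condition on each prime factor: 3 ≡ 3 (mod 4), exponent 2 (must be even); 29 ≡ 1 (mod 4), exponent 1; 41 ≡ 1 (mod 4), exponent 1.
All primes ≡ 3 (mod 4) appear to even exponent (or don't appear), so by the two-squares theorem n IS expressible as a sum of two squares.
Step 3: Build a representation. Group n = k² · m with k = 3 and m = 29 · 41 = 1189 (a product of primes ≡ 1 (mod 4)); a representation of m scales to one of n via (k·x)² + (k·y)² = k²(x² + y²). Each prime p ≡ 1 (mod 4) is itself a sum of two squares; find a² by testing p − a² for a perfect square:
  29: 29 − 1² = 28, 29 − 2² = 25 = 5² ⇒ 29 = 2² + 5².
  41: 41 − 1² = 40, 41 − 2² = 37, 41 − 3² = 32, 41 − 4² = 25 = 5² ⇒ 41 = 4² + 5².
  Combine using the Brahmagupta–Fibonacci identity (a² + b²)(c² + d²) = (ac − bd)² + (ad + bc)² = (ac + bd)² + (ad − bc)²:
  29 · 41 = 1189: from (2² + 5²)(4² + 5²), take (2·4 − 5·5, 2·5 + 5·4) = (8 − 25, 10 + 20) = (-17, 30); dropping signs (only squares matter) gives (17, 30); check 17² + 30² = 289 + 900 = 1189 ✓.
  Scale by k = 3: (3·17, 3·30) = (51, 90).
Step 4: Order so x ≤ y and verify: 51² + 90² = 2601 + 8100 = 10701 = n. ✓

n = 10701 = 51² + 90² (one valid representation with x ≤ y).


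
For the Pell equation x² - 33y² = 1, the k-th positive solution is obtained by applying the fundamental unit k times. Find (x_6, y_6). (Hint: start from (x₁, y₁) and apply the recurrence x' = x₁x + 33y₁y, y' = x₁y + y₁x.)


Step 1: Find the fundamental solution (x₁, y₁) of x² - 33y² = 1.
  Expand √33 as a continued fraction. a₀ = ⌊√33⌋ = 5; iterate m_{k+1} = d_k·a_k − m_k, d_{k+1} = (33 − m_{k+1}²)/d_k, a_{k+1} = ⌊(a₀ + m_{k+1})/d_{k+1}⌋ (starting m₀ = 0, d₀ = 1), with convergents p_k = a_k·p_{k-1} + p_{k-2}, q_k = a_k·q_{k-1} + q_{k-2} (p₋₁ = 1, q₋₁ = 0):
  k = 0: a₀ = 5; p₀/q₀ = 5/1; p₀² − 33·q₀² = 25 − 33 = -8.
  k = 1: m = 5, d = 8, a = ⌊(5 + 5)/8⌋ = 1; p/q = (1·5 + 1)/(1·1 + 0) = 6/1; p² − 33·q² = 36 − 33 = 3.
  k = 2: m = 3, d = 3, a = ⌊(5 + 3)/3⌋ = 2; p/q = (2·6 + 5)/(2·1 + 1) = 17/3; p² − 33·q² = 289 − 297 = -8.
  k = 3: m = 3, d = 8, a = ⌊(5 + 3)/8⌋ = 1; p/q = (1·17 + 6)/(1·3 + 1) = 23/4; p² − 33·q² = 529 − 528 = 1.
  The first convergent with p² − 33·q² = 1 gives the fundamental solution (x₁, y₁) = (23, 4).
Step 2: Apply the recurrence (x_{n+1}, y_{n+1}) = (x₁x_n + 33y₁y_n, x₁y_n + y₁x_n) repeatedly.
  From (x_1, y_1) = (23, 4): x_2 = 23·23 + 33·4·4 = 1057; y_2 = 23·4 + 4·23 = 184.
  From (x_2, y_2) = (1057, 184): x_3 = 23·1057 + 33·4·184 = 48599; y_3 = 23·184 + 4·1057 = 8460.
  From (x_3, y_3) = (48599, 8460): x_4 = 23·48599 + 33·4·8460 = 2234497; y_4 = 23·8460 + 4·48599 = 388976.
  From (x_4, y_4) = (2234497, 388976): x_5 = 23·2234497 + 33·4·388976 = 102738263; y_5 = 23·388976 + 4·2234497 = 17884436.
  From (x_5, y_5) = (102738263, 17884436): x_6 = 23·102738263 + 33·4·17884436 = 4723725601; y_6 = 23·17884436 + 4·102738263 = 822295080.
Step 3: Verify x_6² - 33·y_6² = 22313583553542811201 - 22313583553542811200 = 1 (should be 1). ✓

(x_1, y_1) = (23, 4); (x_6, y_6) = (4723725601, 822295080).


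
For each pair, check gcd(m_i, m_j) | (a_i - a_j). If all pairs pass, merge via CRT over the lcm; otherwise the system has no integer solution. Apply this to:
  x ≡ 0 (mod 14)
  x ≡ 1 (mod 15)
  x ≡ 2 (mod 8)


Moduli 14, 15, 8 are not pairwise coprime, so CRT works modulo lcm(m_i) when all pairwise compatibility conditions hold.
Pairwise compatibility: gcd(m_i, m_j) must divide a_i - a_j for every pair.
Merge one congruence at a time:
  Start: x ≡ 0 (mod 14).
  Combine with x ≡ 1 (mod 15): gcd(14, 15) = 1; 1 - 0 = 1, which IS divisible by 1, so compatible.
    Write x = 0 + 14·t and substitute into x ≡ 1 (mod 15): 14·t ≡ 1 − 0 = 1 (mod 15).
    The inverse of 14 mod 15 is 14 (since 14·14 = 196 = 13·15 + 1), so t ≡ 14·1 = 14 ≡ 14 (mod 15).
    Then x = 0 + 14·14 = 196, valid modulo lcm(14, 15) = 210: x ≡ 196 (mod 210).
  Combine with x ≡ 2 (mod 8): gcd(210, 8) = 2; 2 - 196 = -194, which IS divisible by 2, so compatible.
    Write x = 196 + 210·t and substitute into x ≡ 2 (mod 8): 210·t ≡ 2 − 196 = -194 (mod 8).
    Divide the congruence (and modulus) by g = 2: 105·t ≡ -97 (mod 4).
    Reduce coefficients mod 4: 1·t ≡ 3 (mod 4).
    So t ≡ 3 (mod 4).
    Then x = 196 + 210·3 = 826, valid modulo lcm(210, 8) = 840: x ≡ 826 (mod 840).
Verify: 826 mod 14 = 0, 826 mod 15 = 1, 826 mod 8 = 2.

x ≡ 826 (mod 840).


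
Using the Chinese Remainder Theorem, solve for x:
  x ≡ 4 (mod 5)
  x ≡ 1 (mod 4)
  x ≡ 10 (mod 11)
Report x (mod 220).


Moduli 5, 4, 11 are pairwise coprime; by CRT there is a unique solution modulo M = 5 · 4 · 11 = 220.
Solve pairwise, accumulating the modulus:
  Start with x ≡ 4 (mod 5).
  Combine with x ≡ 1 (mod 4): since gcd(5, 4) = 1, we get a unique residue mod 20.
    Write x = 4 + 5·t and substitute into x ≡ 1 (mod 4): 5·t ≡ 1 − 4 = -3 (mod 4).
    Reduce coefficients mod 4: 1·t ≡ 1 (mod 4).
    So t ≡ 1 (mod 4).
    Then x = 4 + 5·1 = 9, valid modulo lcm(5, 4) = 20: x ≡ 9 (mod 20).
  Combine with x ≡ 10 (mod 11): since gcd(20, 11) = 1, we get a unique residue mod 220.
    Write x = 9 + 20·t and substitute into x ≡ 10 (mod 11): 20·t ≡ 10 − 9 = 1 (mod 11).
    Reduce coefficients mod 11: 9·t ≡ 1 (mod 11).
    The inverse of 9 mod 11 is 5 (since 9·5 = 45 = 4·11 + 1), so t ≡ 5·1 = 5 ≡ 5 (mod 11).
    Then x = 9 + 20·5 = 109, valid modulo lcm(20, 11) = 220: x ≡ 109 (mod 220).
Verify: 109 mod 5 = 4 ✓, 109 mod 4 = 1 ✓, 109 mod 11 = 10 ✓.

x ≡ 109 (mod 220).


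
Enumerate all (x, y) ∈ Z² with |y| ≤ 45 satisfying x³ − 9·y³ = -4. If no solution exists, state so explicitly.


The equation is x³ - 9y³ = -4. For fixed y, x³ = 9·y³ − 4, so a solution requires the RHS to be a perfect cube.
Strategy: iterate y from -45 to 45, compute RHS = 9·y³ − 4, and check whether it is a (positive or negative) perfect cube.
Check small values of y:
  y = 0: RHS = -4 is not a perfect cube.
  y = 1: RHS = 5 is not a perfect cube.
  y = -1: RHS = -13 is not a perfect cube.
  y = 2: RHS = 68 is not a perfect cube.
  y = -2: RHS = -76 is not a perfect cube.
  y = 3: RHS = 239 is not a perfect cube.
  y = -3: RHS = -247 is not a perfect cube.
Continuing the search up to |y| = 45 finds no solutions either.
No (x, y) in the scanned range satisfies the equation.

No integer solutions with |y| ≤ 45.


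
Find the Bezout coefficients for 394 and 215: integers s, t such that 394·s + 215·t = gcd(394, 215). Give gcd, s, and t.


Euclidean algorithm on (394, 215) — divide until remainder is 0:
  394 = 1 · 215 + 179
  215 = 1 · 179 + 36
  179 = 4 · 36 + 35
  36 = 1 · 35 + 1
  35 = 35 · 1 + 0
gcd(394, 215) = 1.
Track Bezout coefficients alongside the remainders: start with r₀ = 394 = a·1 + b·0 (s = 1, t = 0) and r₁ = 215 = a·0 + b·1 (s = 0, t = 1); each new remainder r_{k+1} = r_{k-1} − q_k·r_k inherits s_{k+1} = s_{k-1} − q_k·s_k, t_{k+1} = t_{k-1} − q_k·t_k, so r_k = a·s_k + b·t_k at every step:
  q = 1: r = 179, s = 1 − 1·0 = 1, t = 0 − 1·1 = -1  (check: 394·1 + 215·(-1) = 179)
  q = 1: r = 36, s = 0 − 1·1 = -1, t = 1 − 1·(-1) = 2  (check: 394·(-1) + 215·2 = 36)
  q = 4: r = 35, s = 1 − 4·(-1) = 5, t = -1 − 4·2 = -9  (check: 394·5 + 215·(-9) = 35)
  q = 1: r = 1, s = -1 − 1·5 = -6, t = 2 − 1·(-9) = 11  (check: 394·(-6) + 215·11 = 1)
The row with r = 1 (the gcd) gives the Bezout coefficients s = -6, t = 11.
Result: 394 · (-6) + 215 · (11) = 1.

gcd(394, 215) = 1; s = -6, t = 11 (check: 394·(-6) + 215·11 = 1).


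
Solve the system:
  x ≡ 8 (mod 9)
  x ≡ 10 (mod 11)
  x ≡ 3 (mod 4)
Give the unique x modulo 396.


Moduli 9, 11, 4 are pairwise coprime; by CRT there is a unique solution modulo M = 9 · 11 · 4 = 396.
Solve pairwise, accumulating the modulus:
  Start with x ≡ 8 (mod 9).
  Combine with x ≡ 10 (mod 11): since gcd(9, 11) = 1, we get a unique residue mod 99.
    Write x = 8 + 9·t and substitute into x ≡ 10 (mod 11): 9·t ≡ 10 − 8 = 2 (mod 11).
    The inverse of 9 mod 11 is 5 (since 9·5 = 45 = 4·11 + 1), so t ≡ 5·2 = 10 ≡ 10 (mod 11).
    Then x = 8 + 9·10 = 98, valid modulo lcm(9, 11) = 99: x ≡ 98 (mod 99).
  Combine with x ≡ 3 (mod 4): since gcd(99, 4) = 1, we get a unique residue mod 396.
    Write x = 98 + 99·t and substitute into x ≡ 3 (mod 4): 99·t ≡ 3 − 98 = -95 (mod 4).
    Reduce coefficients mod 4: 3·t ≡ 1 (mod 4).
    The inverse of 3 mod 4 is 3 (since 3·3 = 9 = 2·4 + 1), so t ≡ 3·1 = 3 ≡ 3 (mod 4).
    Then x = 98 + 99·3 = 395, valid modulo lcm(99, 4) = 396: x ≡ 395 (mod 396).
Verify: 395 mod 9 = 8 ✓, 395 mod 11 = 10 ✓, 395 mod 4 = 3 ✓.

x ≡ 395 (mod 396).


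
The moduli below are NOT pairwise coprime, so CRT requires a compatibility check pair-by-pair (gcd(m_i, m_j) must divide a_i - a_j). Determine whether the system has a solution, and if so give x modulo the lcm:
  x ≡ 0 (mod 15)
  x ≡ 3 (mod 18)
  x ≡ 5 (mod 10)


Moduli 15, 18, 10 are not pairwise coprime, so CRT works modulo lcm(m_i) when all pairwise compatibility conditions hold.
Pairwise compatibility: gcd(m_i, m_j) must divide a_i - a_j for every pair.
Merge one congruence at a time:
  Start: x ≡ 0 (mod 15).
  Combine with x ≡ 3 (mod 18): gcd(15, 18) = 3; 3 - 0 = 3, which IS divisible by 3, so compatible.
    Write x = 0 + 15·t and substitute into x ≡ 3 (mod 18): 15·t ≡ 3 − 0 = 3 (mod 18).
    Divide the congruence (and modulus) by g = 3: 5·t ≡ 1 (mod 6).
    The inverse of 5 mod 6 is 5 (since 5·5 = 25 = 4·6 + 1), so t ≡ 5·1 = 5 ≡ 5 (mod 6).
    Then x = 0 + 15·5 = 75, valid modulo lcm(15, 18) = 90: x ≡ 75 (mod 90).
  Combine with x ≡ 5 (mod 10): gcd(90, 10) = 10; 5 - 75 = -70, which IS divisible by 10, so compatible.
    Write x = 75 + 90·t and substitute into x ≡ 5 (mod 10): 90·t ≡ 5 − 75 = -70 (mod 10).
    Divide the congruence (and modulus) by g = 10: 9·t ≡ -7 (mod 1).
    Modulo 1 every t works; take t = 0.
    Then x = 75 + 90·0 = 75, valid modulo lcm(90, 10) = 90: x ≡ 75 (mod 90).
Verify: 75 mod 15 = 0, 75 mod 18 = 3, 75 mod 10 = 5.

x ≡ 75 (mod 90).


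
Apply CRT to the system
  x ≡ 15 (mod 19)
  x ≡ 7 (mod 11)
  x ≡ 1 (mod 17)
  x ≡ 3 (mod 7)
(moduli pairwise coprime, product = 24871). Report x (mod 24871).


Product of moduli M = 19 · 11 · 17 · 7 = 24871.
Merge one congruence at a time:
  Start: x ≡ 15 (mod 19).
  Combine with x ≡ 7 (mod 11); new modulus lcm = 209.
    Write x = 15 + 19·t and substitute into x ≡ 7 (mod 11): 19·t ≡ 7 − 15 = -8 (mod 11).
    Reduce coefficients mod 11: 8·t ≡ 3 (mod 11).
    The inverse of 8 mod 11 is 7 (since 8·7 = 56 = 5·11 + 1), so t ≡ 7·3 = 21 ≡ 10 (mod 11).
    Then x = 15 + 19·10 = 205, valid modulo lcm(19, 11) = 209: x ≡ 205 (mod 209).
  Combine with x ≡ 1 (mod 17); new modulus lcm = 3553.
    Write x = 205 + 209·t and substitute into x ≡ 1 (mod 17): 209·t ≡ 1 − 205 = -204 (mod 17).
    Reduce coefficients mod 17: 5·t ≡ 0 (mod 17).
    The inverse of 5 mod 17 is 7 (since 5·7 = 35 = 2·17 + 1), so t ≡ 7·0 = 0 ≡ 0 (mod 17).
    Then x = 205 + 209·0 = 205, valid modulo lcm(209, 17) = 3553: x ≡ 205 (mod 3553).
  Combine with x ≡ 3 (mod 7); new modulus lcm = 24871.
    Write x = 205 + 3553·t and substitute into x ≡ 3 (mod 7): 3553·t ≡ 3 − 205 = -202 (mod 7).
    Reduce coefficients mod 7: 4·t ≡ 1 (mod 7).
    The inverse of 4 mod 7 is 2 (since 4·2 = 8 = 1·7 + 1), so t ≡ 2·1 = 2 ≡ 2 (mod 7).
    Then x = 205 + 3553·2 = 7311, valid modulo lcm(3553, 7) = 24871: x ≡ 7311 (mod 24871).
Verify against each original: 7311 mod 19 = 15, 7311 mod 11 = 7, 7311 mod 17 = 1, 7311 mod 7 = 3.

x ≡ 7311 (mod 24871).


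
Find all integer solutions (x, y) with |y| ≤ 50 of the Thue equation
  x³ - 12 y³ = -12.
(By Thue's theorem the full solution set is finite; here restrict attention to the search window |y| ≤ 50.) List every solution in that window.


The equation is x³ - 12y³ = -12. For fixed y, x³ = 12·y³ − 12, so a solution requires the RHS to be a perfect cube.
Strategy: iterate y from -50 to 50, compute RHS = 12·y³ − 12, and check whether it is a (positive or negative) perfect cube.
Check small values of y:
  y = 0: RHS = -12 is not a perfect cube.
  y = 1: RHS = 0 = (0)³ ⇒ x = 0 works.
  y = -1: RHS = -24 is not a perfect cube.
  y = 2: RHS = 84 is not a perfect cube.
  y = -2: RHS = -108 is not a perfect cube.
  y = 3: RHS = 312 is not a perfect cube.
  y = -3: RHS = -336 is not a perfect cube.
Continuing the search up to |y| = 50 finds no further solutions beyond those listed.
Collected solutions: (0, 1).

Solutions (with |y| ≤ 50): (0, 1).


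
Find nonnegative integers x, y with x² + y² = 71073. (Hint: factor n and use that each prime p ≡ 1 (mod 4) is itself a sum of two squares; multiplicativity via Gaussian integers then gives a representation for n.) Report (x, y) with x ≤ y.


Step 1: Factor n = 71073 = 3^2 · 53 · 149.
Step 2: Check the mod-4 condition on each prime factor: 3 ≡ 3 (mod 4), exponent 2 (must be even); 53 ≡ 1 (mod 4), exponent 1; 149 ≡ 1 (mod 4), exponent 1.
All primes ≡ 3 (mod 4) appear to even exponent (or don't appear), so by the two-squares theorem n IS expressible as a sum of two squares.
Step 3: Build a representation. Group n = k² · m with k = 3 and m = 53 · 149 = 7897 (a product of primes ≡ 1 (mod 4)); a representation of m scales to one of n via (k·x)² + (k·y)² = k²(x² + y²). Each prime p ≡ 1 (mod 4) is itself a sum of two squares; find a² by testing p − a² for a perfect square:
  53: 53 − 1² = 52, 53 − 2² = 49 = 7² ⇒ 53 = 2² + 7².
  149: 149 − 1² = 148, 149 − 2² = 145, 149 − 3² = 140, 149 − 4² = 133, 149 − 5² = 124, 149 − 6² = 113, 149 − 7² = 100 = 10² ⇒ 149 = 7² + 10².
  Combine using the Brahmagupta–Fibonacci identity (a² + b²)(c² + d²) = (ac − bd)² + (ad + bc)² = (ac + bd)² + (ad − bc)²:
  53 · 149 = 7897: from (2² + 7²)(7² + 10²), take (2·7 − 7·10, 2·10 + 7·7) = (14 − 70, 20 + 49) = (-56, 69); dropping signs (only squares matter) gives (56, 69); check 56² + 69² = 3136 + 4761 = 7897 ✓.
  Scale by k = 3: (3·56, 3·69) = (168, 207).
Step 4: Order so x ≤ y and verify: 168² + 207² = 28224 + 42849 = 71073 = n. ✓

n = 71073 = 168² + 207² (one valid representation with x ≤ y).


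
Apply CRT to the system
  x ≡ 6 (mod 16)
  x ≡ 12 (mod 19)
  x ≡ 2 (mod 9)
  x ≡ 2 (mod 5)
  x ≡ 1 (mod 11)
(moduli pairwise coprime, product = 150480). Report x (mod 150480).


Product of moduli M = 16 · 19 · 9 · 5 · 11 = 150480.
Merge one congruence at a time:
  Start: x ≡ 6 (mod 16).
  Combine with x ≡ 12 (mod 19); new modulus lcm = 304.
    Write x = 6 + 16·t and substitute into x ≡ 12 (mod 19): 16·t ≡ 12 − 6 = 6 (mod 19).
    The inverse of 16 mod 19 is 6 (since 16·6 = 96 = 5·19 + 1), so t ≡ 6·6 = 36 ≡ 17 (mod 19).
    Then x = 6 + 16·17 = 278, valid modulo lcm(16, 19) = 304: x ≡ 278 (mod 304).
  Combine with x ≡ 2 (mod 9); new modulus lcm = 2736.
    Write x = 278 + 304·t and substitute into x ≡ 2 (mod 9): 304·t ≡ 2 − 278 = -276 (mod 9).
    Reduce coefficients mod 9: 7·t ≡ 3 (mod 9).
    The inverse of 7 mod 9 is 4 (since 7·4 = 28 = 3·9 + 1), so t ≡ 4·3 = 12 ≡ 3 (mod 9).
    Then x = 278 + 304·3 = 1190, valid modulo lcm(304, 9) = 2736: x ≡ 1190 (mod 2736).
  Combine with x ≡ 2 (mod 5); new modulus lcm = 13680.
    Write x = 1190 + 2736·t and substitute into x ≡ 2 (mod 5): 2736·t ≡ 2 − 1190 = -1188 (mod 5).
    Reduce coefficients mod 5: 1·t ≡ 2 (mod 5).
    So t ≡ 2 (mod 5).
    Then x = 1190 + 2736·2 = 6662, valid modulo lcm(2736, 5) = 13680: x ≡ 6662 (mod 13680).
  Combine with x ≡ 1 (mod 11); new modulus lcm = 150480.
    Write x = 6662 + 13680·t and substitute into x ≡ 1 (mod 11): 13680·t ≡ 1 − 6662 = -6661 (mod 11).
    Reduce coefficients mod 11: 7·t ≡ 5 (mod 11).
    The inverse of 7 mod 11 is 8 (since 7·8 = 56 = 5·11 + 1), so t ≡ 8·5 = 40 ≡ 7 (mod 11).
    Then x = 6662 + 13680·7 = 102422, valid modulo lcm(13680, 11) = 150480: x ≡ 102422 (mod 150480).
Verify against each original: 102422 mod 16 = 6, 102422 mod 19 = 12, 102422 mod 9 = 2, 102422 mod 5 = 2, 102422 mod 11 = 1.

x ≡ 102422 (mod 150480).


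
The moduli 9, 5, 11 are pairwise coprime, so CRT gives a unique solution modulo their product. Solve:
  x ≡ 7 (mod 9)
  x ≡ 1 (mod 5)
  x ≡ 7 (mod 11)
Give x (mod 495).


Moduli 9, 5, 11 are pairwise coprime; by CRT there is a unique solution modulo M = 9 · 5 · 11 = 495.
Solve pairwise, accumulating the modulus:
  Start with x ≡ 7 (mod 9).
  Combine with x ≡ 1 (mod 5): since gcd(9, 5) = 1, we get a unique residue mod 45.
    Write x = 7 + 9·t and substitute into x ≡ 1 (mod 5): 9·t ≡ 1 − 7 = -6 (mod 5).
    Reduce coefficients mod 5: 4·t ≡ 4 (mod 5).
    The inverse of 4 mod 5 is 4 (since 4·4 = 16 = 3·5 + 1), so t ≡ 4·4 = 16 ≡ 1 (mod 5).
    Then x = 7 + 9·1 = 16, valid modulo lcm(9, 5) = 45: x ≡ 16 (mod 45).
  Combine with x ≡ 7 (mod 11): since gcd(45, 11) = 1, we get a unique residue mod 495.
    Write x = 16 + 45·t and substitute into x ≡ 7 (mod 11): 45·t ≡ 7 − 16 = -9 (mod 11).
    Reduce coefficients mod 11: 1·t ≡ 2 (mod 11).
    So t ≡ 2 (mod 11).
    Then x = 16 + 45·2 = 106, valid modulo lcm(45, 11) = 495: x ≡ 106 (mod 495).
Verify: 106 mod 9 = 7 ✓, 106 mod 5 = 1 ✓, 106 mod 11 = 7 ✓.

x ≡ 106 (mod 495).


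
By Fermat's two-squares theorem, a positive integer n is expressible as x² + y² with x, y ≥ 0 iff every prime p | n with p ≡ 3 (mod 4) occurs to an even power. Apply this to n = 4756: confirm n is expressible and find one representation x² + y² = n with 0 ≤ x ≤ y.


Step 1: Factor n = 4756 = 2^2 · 29 · 41.
Step 2: Check the mod-4 condition on each prime factor: 2 = 2 (special); 29 ≡ 1 (mod 4), exponent 1; 41 ≡ 1 (mod 4), exponent 1.
All primes ≡ 3 (mod 4) appear to even exponent (or don't appear), so by the two-squares theorem n IS expressible as a sum of two squares.
Step 3: Build a representation. Group n = k² · m with k = 2 and m = 29 · 41 = 1189 (a product of primes ≡ 1 (mod 4)); a representation of m scales to one of n via (k·x)² + (k·y)² = k²(x² + y²). Each prime p ≡ 1 (mod 4) is itself a sum of two squares; find a² by testing p − a² for a perfect square:
  29: 29 − 1² = 28, 29 − 2² = 25 = 5² ⇒ 29 = 2² + 5².
  41: 41 − 1² = 40, 41 − 2² = 37, 41 − 3² = 32, 41 − 4² = 25 = 5² ⇒ 41 = 4² + 5².
  Combine using the Brahmagupta–Fibonacci identity (a² + b²)(c² + d²) = (ac − bd)² + (ad + bc)² = (ac + bd)² + (ad − bc)²:
  29 · 41 = 1189: from (2² + 5²)(4² + 5²), take (2·4 − 5·5, 2·5 + 5·4) = (8 − 25, 10 + 20) = (-17, 30); dropping signs (only squares matter) gives (17, 30); check 17² + 30² = 289 + 900 = 1189 ✓.
  Scale by k = 2: (2·17, 2·30) = (34, 60).
Step 4: Order so x ≤ y and verify: 34² + 60² = 1156 + 3600 = 4756 = n. ✓

n = 4756 = 34² + 60² (one valid representation with x ≤ y).


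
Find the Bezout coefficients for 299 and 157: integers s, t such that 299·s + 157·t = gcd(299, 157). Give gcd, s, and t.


Euclidean algorithm on (299, 157) — divide until remainder is 0:
  299 = 1 · 157 + 142
  157 = 1 · 142 + 15
  142 = 9 · 15 + 7
  15 = 2 · 7 + 1
  7 = 7 · 1 + 0
gcd(299, 157) = 1.
Track Bezout coefficients alongside the remainders: start with r₀ = 299 = a·1 + b·0 (s = 1, t = 0) and r₁ = 157 = a·0 + b·1 (s = 0, t = 1); each new remainder r_{k+1} = r_{k-1} − q_k·r_k inherits s_{k+1} = s_{k-1} − q_k·s_k, t_{k+1} = t_{k-1} − q_k·t_k, so r_k = a·s_k + b·t_k at every step:
  q = 1: r = 142, s = 1 − 1·0 = 1, t = 0 − 1·1 = -1  (check: 299·1 + 157·(-1) = 142)
  q = 1: r = 15, s = 0 − 1·1 = -1, t = 1 − 1·(-1) = 2  (check: 299·(-1) + 157·2 = 15)
  q = 9: r = 7, s = 1 − 9·(-1) = 10, t = -1 − 9·2 = -19  (check: 299·10 + 157·(-19) = 7)
  q = 2: r = 1, s = -1 − 2·10 = -21, t = 2 − 2·(-19) = 40  (check: 299·(-21) + 157·40 = 1)
The row with r = 1 (the gcd) gives the Bezout coefficients s = -21, t = 40.
Result: 299 · (-21) + 157 · (40) = 1.

gcd(299, 157) = 1; s = -21, t = 40 (check: 299·(-21) + 157·40 = 1).


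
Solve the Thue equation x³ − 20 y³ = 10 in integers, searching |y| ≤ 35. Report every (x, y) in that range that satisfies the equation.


The equation is x³ - 20y³ = 10. For fixed y, x³ = 20·y³ + 10, so a solution requires the RHS to be a perfect cube.
Strategy: iterate y from -35 to 35, compute RHS = 20·y³ + 10, and check whether it is a (positive or negative) perfect cube.
Check small values of y:
  y = 0: RHS = 10 is not a perfect cube.
  y = 1: RHS = 30 is not a perfect cube.
  y = -1: RHS = -10 is not a perfect cube.
  y = 2: RHS = 170 is not a perfect cube.
  y = -2: RHS = -150 is not a perfect cube.
  y = 3: RHS = 550 is not a perfect cube.
  y = -3: RHS = -530 is not a perfect cube.
Continuing the search up to |y| = 35 finds no solutions either.
No (x, y) in the scanned range satisfies the equation.

No integer solutions with |y| ≤ 35.


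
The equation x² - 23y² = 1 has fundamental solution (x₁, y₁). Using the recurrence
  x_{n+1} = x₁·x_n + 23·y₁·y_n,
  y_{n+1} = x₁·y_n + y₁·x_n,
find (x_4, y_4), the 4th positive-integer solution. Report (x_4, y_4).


Step 1: Find the fundamental solution (x₁, y₁) of x² - 23y² = 1.
  Expand √23 as a continued fraction. a₀ = ⌊√23⌋ = 4; iterate m_{k+1} = d_k·a_k − m_k, d_{k+1} = (23 − m_{k+1}²)/d_k, a_{k+1} = ⌊(a₀ + m_{k+1})/d_{k+1}⌋ (starting m₀ = 0, d₀ = 1), with convergents p_k = a_k·p_{k-1} + p_{k-2}, q_k = a_k·q_{k-1} + q_{k-2} (p₋₁ = 1, q₋₁ = 0):
  k = 0: a₀ = 4; p₀/q₀ = 4/1; p₀² − 23·q₀² = 16 − 23 = -7.
  k = 1: m = 4, d = 7, a = ⌊(4 + 4)/7⌋ = 1; p/q = (1·4 + 1)/(1·1 + 0) = 5/1; p² − 23·q² = 25 − 23 = 2.
  k = 2: m = 3, d = 2, a = ⌊(4 + 3)/2⌋ = 3; p/q = (3·5 + 4)/(3·1 + 1) = 19/4; p² − 23·q² = 361 − 368 = -7.
  k = 3: m = 3, d = 7, a = ⌊(4 + 3)/7⌋ = 1; p/q = (1·19 + 5)/(1·4 + 1) = 24/5; p² − 23·q² = 576 − 575 = 1.
  The first convergent with p² − 23·q² = 1 gives the fundamental solution (x₁, y₁) = (24, 5).
Step 2: Apply the recurrence (x_{n+1}, y_{n+1}) = (x₁x_n + 23y₁y_n, x₁y_n + y₁x_n) repeatedly.
  From (x_1, y_1) = (24, 5): x_2 = 24·24 + 23·5·5 = 1151; y_2 = 24·5 + 5·24 = 240.
  From (x_2, y_2) = (1151, 240): x_3 = 24·1151 + 23·5·240 = 55224; y_3 = 24·240 + 5·1151 = 11515.
  From (x_3, y_3) = (55224, 11515): x_4 = 24·55224 + 23·5·11515 = 2649601; y_4 = 24·11515 + 5·55224 = 552480.
Step 3: Verify x_4² - 23·y_4² = 7020385459201 - 7020385459200 = 1 (should be 1). ✓

(x_1, y_1) = (24, 5); (x_4, y_4) = (2649601, 552480).


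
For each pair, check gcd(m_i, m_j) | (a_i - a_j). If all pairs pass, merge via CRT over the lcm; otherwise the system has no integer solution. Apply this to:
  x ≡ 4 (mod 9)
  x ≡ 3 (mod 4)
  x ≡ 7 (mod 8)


Moduli 9, 4, 8 are not pairwise coprime, so CRT works modulo lcm(m_i) when all pairwise compatibility conditions hold.
Pairwise compatibility: gcd(m_i, m_j) must divide a_i - a_j for every pair.
Merge one congruence at a time:
  Start: x ≡ 4 (mod 9).
  Combine with x ≡ 3 (mod 4): gcd(9, 4) = 1; 3 - 4 = -1, which IS divisible by 1, so compatible.
    Write x = 4 + 9·t and substitute into x ≡ 3 (mod 4): 9·t ≡ 3 − 4 = -1 (mod 4).
    Reduce coefficients mod 4: 1·t ≡ 3 (mod 4).
    So t ≡ 3 (mod 4).
    Then x = 4 + 9·3 = 31, valid modulo lcm(9, 4) = 36: x ≡ 31 (mod 36).
  Combine with x ≡ 7 (mod 8): gcd(36, 8) = 4; 7 - 31 = -24, which IS divisible by 4, so compatible.
    Write x = 31 + 36·t and substitute into x ≡ 7 (mod 8): 36·t ≡ 7 − 31 = -24 (mod 8).
    Divide the congruence (and modulus) by g = 4: 9·t ≡ -6 (mod 2).
    Reduce coefficients mod 2: 1·t ≡ 0 (mod 2).
    So t ≡ 0 (mod 2).
    Then x = 31 + 36·0 = 31, valid modulo lcm(36, 8) = 72: x ≡ 31 (mod 72).
Verify: 31 mod 9 = 4, 31 mod 4 = 3, 31 mod 8 = 7.

x ≡ 31 (mod 72).


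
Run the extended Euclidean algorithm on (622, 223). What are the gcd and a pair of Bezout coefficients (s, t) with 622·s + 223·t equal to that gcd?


Euclidean algorithm on (622, 223) — divide until remainder is 0:
  622 = 2 · 223 + 176
  223 = 1 · 176 + 47
  176 = 3 · 47 + 35
  47 = 1 · 35 + 12
  35 = 2 · 12 + 11
  12 = 1 · 11 + 1
  11 = 11 · 1 + 0
gcd(622, 223) = 1.
Track Bezout coefficients alongside the remainders: start with r₀ = 622 = a·1 + b·0 (s = 1, t = 0) and r₁ = 223 = a·0 + b·1 (s = 0, t = 1); each new remainder r_{k+1} = r_{k-1} − q_k·r_k inherits s_{k+1} = s_{k-1} − q_k·s_k, t_{k+1} = t_{k-1} − q_k·t_k, so r_k = a·s_k + b·t_k at every step:
  q = 2: r = 176, s = 1 − 2·0 = 1, t = 0 − 2·1 = -2  (check: 622·1 + 223·(-2) = 176)
  q = 1: r = 47, s = 0 − 1·1 = -1, t = 1 − 1·(-2) = 3  (check: 622·(-1) + 223·3 = 47)
  q = 3: r = 35, s = 1 − 3·(-1) = 4, t = -2 − 3·3 = -11  (check: 622·4 + 223·(-11) = 35)
  q = 1: r = 12, s = -1 − 1·4 = -5, t = 3 − 1·(-11) = 14  (check: 622·(-5) + 223·14 = 12)
  q = 2: r = 11, s = 4 − 2·(-5) = 14, t = -11 − 2·14 = -39  (check: 622·14 + 223·(-39) = 11)
  q = 1: r = 1, s = -5 − 1·14 = -19, t = 14 − 1·(-39) = 53  (check: 622·(-19) + 223·53 = 1)
The row with r = 1 (the gcd) gives the Bezout coefficients s = -19, t = 53.
Result: 622 · (-19) + 223 · (53) = 1.

gcd(622, 223) = 1; s = -19, t = 53 (check: 622·(-19) + 223·53 = 1).


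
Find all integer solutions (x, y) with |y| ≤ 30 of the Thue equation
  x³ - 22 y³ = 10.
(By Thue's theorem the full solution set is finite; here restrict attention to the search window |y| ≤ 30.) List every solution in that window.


The equation is x³ - 22y³ = 10. For fixed y, x³ = 22·y³ + 10, so a solution requires the RHS to be a perfect cube.
Strategy: iterate y from -30 to 30, compute RHS = 22·y³ + 10, and check whether it is a (positive or negative) perfect cube.
Check small values of y:
  y = 0: RHS = 10 is not a perfect cube.
  y = 1: RHS = 32 is not a perfect cube.
  y = -1: RHS = -12 is not a perfect cube.
  y = 2: RHS = 186 is not a perfect cube.
  y = -2: RHS = -166 is not a perfect cube.
  y = 3: RHS = 604 is not a perfect cube.
  y = -3: RHS = -584 is not a perfect cube.
Continuing the search up to |y| = 30 finds no solutions either.
No (x, y) in the scanned range satisfies the equation.

No integer solutions with |y| ≤ 30.


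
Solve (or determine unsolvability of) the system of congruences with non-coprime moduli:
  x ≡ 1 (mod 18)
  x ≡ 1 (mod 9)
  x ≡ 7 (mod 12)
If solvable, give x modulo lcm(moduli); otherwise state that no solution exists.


Moduli 18, 9, 12 are not pairwise coprime, so CRT works modulo lcm(m_i) when all pairwise compatibility conditions hold.
Pairwise compatibility: gcd(m_i, m_j) must divide a_i - a_j for every pair.
Merge one congruence at a time:
  Start: x ≡ 1 (mod 18).
  Combine with x ≡ 1 (mod 9): gcd(18, 9) = 9; 1 - 1 = 0, which IS divisible by 9, so compatible.
    Write x = 1 + 18·t and substitute into x ≡ 1 (mod 9): 18·t ≡ 1 − 1 = 0 (mod 9).
    Divide the congruence (and modulus) by g = 9: 2·t ≡ 0 (mod 1).
    Modulo 1 every t works; take t = 0.
    Then x = 1 + 18·0 = 1, valid modulo lcm(18, 9) = 18: x ≡ 1 (mod 18).
  Combine with x ≡ 7 (mod 12): gcd(18, 12) = 6; 7 - 1 = 6, which IS divisible by 6, so compatible.
    Write x = 1 + 18·t and substitute into x ≡ 7 (mod 12): 18·t ≡ 7 − 1 = 6 (mod 12).
    Divide the congruence (and modulus) by g = 6: 3·t ≡ 1 (mod 2).
    Reduce coefficients mod 2: 1·t ≡ 1 (mod 2).
    So t ≡ 1 (mod 2).
    Then x = 1 + 18·1 = 19, valid modulo lcm(18, 12) = 36: x ≡ 19 (mod 36).
Verify: 19 mod 18 = 1, 19 mod 9 = 1, 19 mod 12 = 7.

x ≡ 19 (mod 36).


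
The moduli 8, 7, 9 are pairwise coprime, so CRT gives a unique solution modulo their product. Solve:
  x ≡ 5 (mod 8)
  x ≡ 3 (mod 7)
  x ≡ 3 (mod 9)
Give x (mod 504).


Moduli 8, 7, 9 are pairwise coprime; by CRT there is a unique solution modulo M = 8 · 7 · 9 = 504.
Solve pairwise, accumulating the modulus:
  Start with x ≡ 5 (mod 8).
  Combine with x ≡ 3 (mod 7): since gcd(8, 7) = 1, we get a unique residue mod 56.
    Write x = 5 + 8·t and substitute into x ≡ 3 (mod 7): 8·t ≡ 3 − 5 = -2 (mod 7).
    Reduce coefficients mod 7: 1·t ≡ 5 (mod 7).
    So t ≡ 5 (mod 7).
    Then x = 5 + 8·5 = 45, valid modulo lcm(8, 7) = 56: x ≡ 45 (mod 56).
  Combine with x ≡ 3 (mod 9): since gcd(56, 9) = 1, we get a unique residue mod 504.
    Write x = 45 + 56·t and substitute into x ≡ 3 (mod 9): 56·t ≡ 3 − 45 = -42 (mod 9).
    Reduce coefficients mod 9: 2·t ≡ 3 (mod 9).
    The inverse of 2 mod 9 is 5 (since 2·5 = 10 = 1·9 + 1), so t ≡ 5·3 = 15 ≡ 6 (mod 9).
    Then x = 45 + 56·6 = 381, valid modulo lcm(56, 9) = 504: x ≡ 381 (mod 504).
Verify: 381 mod 8 = 5 ✓, 381 mod 7 = 3 ✓, 381 mod 9 = 3 ✓.

x ≡ 381 (mod 504).


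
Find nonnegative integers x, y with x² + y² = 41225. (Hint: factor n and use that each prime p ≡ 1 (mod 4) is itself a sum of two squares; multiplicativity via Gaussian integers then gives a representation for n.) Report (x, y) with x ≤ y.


Step 1: Factor n = 41225 = 5^2 · 17 · 97.
Step 2: Check the mod-4 condition on each prime factor: 5 ≡ 1 (mod 4), exponent 2; 17 ≡ 1 (mod 4), exponent 1; 97 ≡ 1 (mod 4), exponent 1.
All primes ≡ 3 (mod 4) appear to even exponent (or don't appear), so by the two-squares theorem n IS expressible as a sum of two squares.
Step 3: Build a representation. Group n = k² · m with k = 5 and m = 17 · 97 = 1649 (a product of primes ≡ 1 (mod 4)); a representation of m scales to one of n via (k·x)² + (k·y)² = k²(x² + y²). Each prime p ≡ 1 (mod 4) is itself a sum of two squares; find a² by testing p − a² for a perfect square:
  17: 17 − 1² = 16 = 4² ⇒ 17 = 1² + 4².
  97: 97 − 1² = 96, 97 − 2² = 93, 97 − 3² = 88, 97 − 4² = 81 = 9² ⇒ 97 = 4² + 9².
  Combine using the Brahmagupta–Fibonacci identity (a² + b²)(c² + d²) = (ac − bd)² + (ad + bc)² = (ac + bd)² + (ad − bc)²:
  17 · 97 = 1649: from (1² + 4²)(4² + 9²), take (1·4 − 4·9, 1·9 + 4·4) = (4 − 36, 9 + 16) = (-32, 25); dropping signs (only squares matter) gives (32, 25); check 32² + 25² = 1024 + 625 = 1649 ✓.
  Scale by k = 5: (5·32, 5·25) = (160, 125).
Step 4: Order so x ≤ y and verify: 125² + 160² = 15625 + 25600 = 41225 = n. ✓

n = 41225 = 125² + 160² (one valid representation with x ≤ y).
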